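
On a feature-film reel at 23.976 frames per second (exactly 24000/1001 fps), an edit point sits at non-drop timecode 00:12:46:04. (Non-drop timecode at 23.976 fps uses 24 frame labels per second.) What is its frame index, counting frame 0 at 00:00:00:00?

Total seconds to the label: (0 × 3600 + 12 × 60 + 46) = 766.
Frame index = 766 × 24 + 4 = 18388.

frame 18388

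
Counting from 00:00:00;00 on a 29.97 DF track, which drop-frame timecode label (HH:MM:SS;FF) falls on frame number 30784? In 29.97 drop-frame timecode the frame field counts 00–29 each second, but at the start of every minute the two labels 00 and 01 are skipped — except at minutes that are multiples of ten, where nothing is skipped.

Ten DF minutes hold 17982 frames, so frame 30784 lies in block 1 (frames 17982–35963) with 12802 frames into that block.
The block's first minute is 1800 frames and the rest 1798 each; 12802 frames reaches minute 7, so 1 × 18 + 7 × 2 = 32 labels have been skipped so far.
Adding those back, label number 30784 + 32 = 30816 at 30 labels/s is 1027 s + 6 f = 0 h 17 min 7 s frame 6, i.e. 00:17:07;06.

00:17:07;06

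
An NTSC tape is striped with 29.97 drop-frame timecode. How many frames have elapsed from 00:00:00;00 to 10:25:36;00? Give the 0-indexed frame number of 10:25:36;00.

Complete 10-minute blocks: 62, each 17982 frames → 1114884.
Remaining 5 whole minutes in the current block: 1800 + 4 × 1798 = 8992 frames.
Within the current minute: 36 × 30 + 0 − 2 = 1078 (labels ;00/;01 skipped at this minute). Total = 1114884 + 8992 + 1078 = 1124954.

1124954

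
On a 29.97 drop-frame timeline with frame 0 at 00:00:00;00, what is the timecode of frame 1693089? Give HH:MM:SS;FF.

15:41:32;23

Ten DF minutes hold 17982 frames, so frame 1693089 lies in block 94 (frames 1690308–1708289) with 2781 frames into that block.
The block's first minute is 1800 frames and the rest 1798 each; 2781 frames reaches minute 1, so 94 × 18 + 1 × 2 = 1694 labels have been skipped so far.
Adding those back, label number 1693089 + 1694 = 1694783 at 30 labels/s is 56492 s + 23 f = 15 h 41 min 32 s frame 23, i.e. 15:41:32;23.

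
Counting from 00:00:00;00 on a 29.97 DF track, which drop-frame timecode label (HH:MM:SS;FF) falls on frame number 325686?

Each 10-minute DF block holds 10 × 60 × 30 − 9 × 2 = 17982 frames. 325686 ÷ 17982 → 18 full blocks, remainder 2010.
Within the partial block the first minute is 1800 frames and each further minute 1798, so 1 further minute boundary passed. Total skipped labels = 18 × 18 + 2 × 1 = 326.
Non-drop label index = 325686 + 326 = 326012; at 30 labels/s that is 03:01:07:02, i.e. DF 03:01:07;02.

03:01:07;02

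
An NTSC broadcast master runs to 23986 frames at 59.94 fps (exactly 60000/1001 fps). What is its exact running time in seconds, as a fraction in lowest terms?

12004993/30000 seconds

Running time = 23986 ÷ (60000/1001) = 23986 × 1001/60000 = 12004993/30000 s.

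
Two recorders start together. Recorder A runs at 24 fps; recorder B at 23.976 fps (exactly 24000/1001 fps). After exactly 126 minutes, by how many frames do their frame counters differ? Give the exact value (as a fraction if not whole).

126 min = 7560 s.
A emits 24 × 7560 = 181440 frames; B emits 24000/1001 × 7560 = 25920000/143.
Difference = 25920/143 frames (≈ 181.2587); B is behind A.

25920/143 frames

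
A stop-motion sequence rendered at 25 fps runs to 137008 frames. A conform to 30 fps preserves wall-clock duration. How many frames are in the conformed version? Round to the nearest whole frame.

Frames at target rate = 137008 × (30) / (25) = 822048/5 ≈ 164409.600.
Nearest whole frame: 164410.

164410 frames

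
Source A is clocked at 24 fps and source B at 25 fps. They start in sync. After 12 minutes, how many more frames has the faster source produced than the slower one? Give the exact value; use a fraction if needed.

12 min = 720 s.
A emits 24 × 720 = 17280 frames; B emits 25 × 720 = 18000.
Difference = 720 frames; B is ahead of A.

720 frames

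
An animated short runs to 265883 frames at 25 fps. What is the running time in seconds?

Running time = 265883 / (25) = 10635.32 s.

10635.32 seconds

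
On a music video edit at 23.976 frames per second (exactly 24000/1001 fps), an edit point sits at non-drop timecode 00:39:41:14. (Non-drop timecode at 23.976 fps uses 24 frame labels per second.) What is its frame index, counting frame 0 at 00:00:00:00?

57158

Total seconds to the label: (0 × 3600 + 39 × 60 + 41) = 2381.
Frame index = 2381 × 24 + 14 = 57158.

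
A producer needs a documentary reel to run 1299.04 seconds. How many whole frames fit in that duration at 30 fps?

38971 frames

Frames = 1299.04 × 30 = 194856/5 ≈ 38971.2000.
Complete frames: 38971.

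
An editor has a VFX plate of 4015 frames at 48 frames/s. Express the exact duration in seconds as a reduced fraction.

Running time = 4015 ÷ (48) = 4015 × 1/48 = 4015/48 s.

4015/48 seconds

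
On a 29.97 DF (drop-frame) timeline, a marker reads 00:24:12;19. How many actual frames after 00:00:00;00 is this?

43535

As if non-drop at 30 labels/s: (0 × 3600 + 24 × 60 + 12) × 30 + 19 = 43579.
Minute boundaries passed: 24; those not divisible by 10: 24 − 2 = 22; dropped labels = 2 × 22 = 44.
Actual frame index = 43579 − 44 = 43535.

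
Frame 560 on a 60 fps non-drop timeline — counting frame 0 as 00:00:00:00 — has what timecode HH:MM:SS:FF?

00:00:09:20

560 ÷ 60 = 9 full seconds, remainder 20 frames.
9 s = 0 h 0 min 9 s.
Timecode: 00:00:09:20.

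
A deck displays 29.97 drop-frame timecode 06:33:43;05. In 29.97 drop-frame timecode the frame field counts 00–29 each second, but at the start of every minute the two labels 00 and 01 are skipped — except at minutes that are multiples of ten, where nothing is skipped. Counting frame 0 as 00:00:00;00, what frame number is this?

707987

As if non-drop at 30 labels/s: (6 × 3600 + 33 × 60 + 43) × 30 + 5 = 708695.
Minute boundaries passed: 393; those not divisible by 10: 393 − 39 = 354; dropped labels = 2 × 354 = 708.
Actual frame index = 708695 − 708 = 707987.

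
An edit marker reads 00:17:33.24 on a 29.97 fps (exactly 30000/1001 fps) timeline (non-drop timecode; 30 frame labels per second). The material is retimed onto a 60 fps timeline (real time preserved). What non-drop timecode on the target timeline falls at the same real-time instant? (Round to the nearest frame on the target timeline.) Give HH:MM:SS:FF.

00:17:34:51

Source frame index: (0×3600 + 17×60 + 33) × 30 + 24 = 31614.
Real time: 31614 / (30000/1001) = 5274269/5000 s.
Target frame: (5274269/5000) × (60) = 15822807/250 ≈ 63291.228 → 63291.
At 60 labels/s: frame 63291 → 00:17:34:51.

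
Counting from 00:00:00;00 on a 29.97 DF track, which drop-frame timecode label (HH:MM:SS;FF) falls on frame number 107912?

01:00:00;20

Ten DF minutes hold 17982 frames, so frame 107912 lies in block 6 (frames 107892–125873) with 20 frames into that block.
The block's first minute is 1800 frames and the rest 1798 each; 20 frames reaches minute 0, so 6 × 18 + 0 × 2 = 108 labels have been skipped so far.
Adding those back, label number 107912 + 108 = 108020 at 30 labels/s is 3600 s + 20 f = 1 h 0 min 0 s frame 20, i.e. 01:00:00;20.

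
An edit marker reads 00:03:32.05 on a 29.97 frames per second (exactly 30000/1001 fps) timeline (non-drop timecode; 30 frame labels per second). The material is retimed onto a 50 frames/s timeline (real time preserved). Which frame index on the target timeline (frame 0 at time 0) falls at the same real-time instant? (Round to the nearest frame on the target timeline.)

Source frame index: (0×3600 + 3×60 + 32) × 30 + 5 = 6365.
Real time: 6365 / (30000/1001) = 1274273/6000 s.
Target frame: (1274273/6000) × (50) = 1274273/120 ≈ 10618.942 → 10619.

frame 10619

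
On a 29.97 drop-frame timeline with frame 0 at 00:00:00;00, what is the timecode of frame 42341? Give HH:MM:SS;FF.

00:23:32;23

Each 10-minute DF block holds 10 × 60 × 30 − 9 × 2 = 17982 frames. 42341 ÷ 17982 → 2 full blocks, remainder 6377.
Within the partial block the first minute is 1800 frames and each further minute 1798, so 3 further minute boundaries passed. Total skipped labels = 18 × 2 + 2 × 3 = 42.
Non-drop label index = 42341 + 42 = 42383; at 30 labels/s that is 00:23:32:23, i.e. DF 00:23:32;23.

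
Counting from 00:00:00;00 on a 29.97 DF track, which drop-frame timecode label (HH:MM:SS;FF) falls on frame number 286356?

Each 10-minute DF block holds 10 × 60 × 30 − 9 × 2 = 17982 frames. 286356 ÷ 17982 → 15 full blocks, remainder 16626.
Within the partial block the first minute is 1800 frames and each further minute 1798, so 9 further minute boundaries passed. Total skipped labels = 18 × 15 + 2 × 9 = 288.
Non-drop label index = 286356 + 288 = 286644; at 30 labels/s that is 02:39:14:24, i.e. DF 02:39:14;24.

02:39:14;24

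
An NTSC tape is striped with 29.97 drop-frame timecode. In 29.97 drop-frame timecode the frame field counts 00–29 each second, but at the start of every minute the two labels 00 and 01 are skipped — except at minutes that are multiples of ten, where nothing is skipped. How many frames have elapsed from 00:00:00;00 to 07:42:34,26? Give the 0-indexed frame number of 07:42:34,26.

As if non-drop at 30 labels/s: (7 × 3600 + 42 × 60 + 34) × 30 + 26 = 832646.
Minute boundaries passed: 462; those not divisible by 10: 462 − 46 = 416; dropped labels = 2 × 416 = 832.
Actual frame index = 832646 − 832 = 831814.

831814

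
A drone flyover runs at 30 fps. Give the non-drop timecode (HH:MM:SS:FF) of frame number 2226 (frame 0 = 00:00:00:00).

2226 ÷ 30 = 74 full seconds, remainder 6 frames.
74 s = 0 h 1 min 14 s.
Timecode: 00:01:14:06.

00:01:14:06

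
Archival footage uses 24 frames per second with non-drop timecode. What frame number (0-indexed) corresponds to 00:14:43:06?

Total seconds to the label: (0 × 3600 + 14 × 60 + 43) = 883.
Frame index = 883 × 24 + 6 = 21198.

21198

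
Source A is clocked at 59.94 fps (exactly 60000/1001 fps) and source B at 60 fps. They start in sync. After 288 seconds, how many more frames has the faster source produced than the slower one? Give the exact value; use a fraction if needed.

A emits 60000/1001 × 288 = 17280000/1001 frames; B emits 60 × 288 = 17280.
Difference = 17280/1001 frames (≈ 17.2627); B is ahead of A.

17280/1001 frames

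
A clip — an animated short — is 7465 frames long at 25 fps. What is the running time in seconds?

298.6 seconds

Running time = 7465 / (25) = 298.6 s.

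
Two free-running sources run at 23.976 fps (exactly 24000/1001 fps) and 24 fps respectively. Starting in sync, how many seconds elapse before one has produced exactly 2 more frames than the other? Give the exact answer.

1001/12 seconds

The gap grows by |24 − 24000/1001| = 24/1001 frames per second.
Time for a 2-frame gap: 2 ÷ (24/1001) = 1001/12 s.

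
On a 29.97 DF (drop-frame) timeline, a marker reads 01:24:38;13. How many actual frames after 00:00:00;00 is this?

Complete 10-minute blocks: 8, each 17982 frames → 143856.
Remaining 4 whole minutes in the current block: 1800 + 3 × 1798 = 7194 frames.
Within the current minute: 38 × 30 + 13 − 2 = 1151 (labels ;00/;01 skipped at this minute). Total = 143856 + 7194 + 1151 = 152201.

152201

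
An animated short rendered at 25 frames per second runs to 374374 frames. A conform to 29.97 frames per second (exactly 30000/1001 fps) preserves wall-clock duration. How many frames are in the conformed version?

Target frames = source frames × (target rate / source rate) = 374374 × (30000/1001)/(25) = 374374 × 1200/1001 = 448800.

448800 frames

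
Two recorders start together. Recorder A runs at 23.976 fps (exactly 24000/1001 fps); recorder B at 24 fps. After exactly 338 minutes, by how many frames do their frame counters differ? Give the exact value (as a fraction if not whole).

338 min = 20280 s.
A emits 24000/1001 × 20280 = 37440000/77 frames; B emits 24 × 20280 = 486720.
Difference = 37440/77 frames (≈ 486.2338); B is ahead of A.

37440/77 frames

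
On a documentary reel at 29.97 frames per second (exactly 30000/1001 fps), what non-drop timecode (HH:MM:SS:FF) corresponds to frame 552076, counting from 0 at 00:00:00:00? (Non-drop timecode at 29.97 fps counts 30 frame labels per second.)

552076 ÷ 30 = 18402 full seconds, remainder 16 frames.
18402 s = 5 h 6 min 42 s.
Timecode: 05:06:42:16.

05:06:42:16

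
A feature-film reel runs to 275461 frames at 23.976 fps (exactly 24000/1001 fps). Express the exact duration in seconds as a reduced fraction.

275736461/24000 seconds

Running time = 275461 ÷ (24000/1001) = 275461 × 1001/24000 = 275736461/24000 s.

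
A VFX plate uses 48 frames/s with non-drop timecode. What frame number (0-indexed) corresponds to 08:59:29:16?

1553728

Total seconds to the label: (8 × 3600 + 59 × 60 + 29) = 32369.
Frame index = 32369 × 48 + 16 = 1553728.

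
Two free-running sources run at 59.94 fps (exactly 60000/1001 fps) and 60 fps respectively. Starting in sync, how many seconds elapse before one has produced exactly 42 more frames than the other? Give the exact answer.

700.7 seconds

The gap grows by |60 − 60000/1001| = 60/1001 frames per second.
Time for a 42-frame gap: 42 ÷ (60/1001) = 700.7 s.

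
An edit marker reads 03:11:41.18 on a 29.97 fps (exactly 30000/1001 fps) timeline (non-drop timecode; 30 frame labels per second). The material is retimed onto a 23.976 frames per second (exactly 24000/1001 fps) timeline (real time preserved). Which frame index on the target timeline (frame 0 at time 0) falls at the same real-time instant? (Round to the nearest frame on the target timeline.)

Source frame index: (3×3600 + 11×60 + 41) × 30 + 18 = 345048.
Real time: 345048 / (30000/1001) = 14391377/1250 s.
Target frame: (14391377/1250) × (24000/1001) = 1380192/5 ≈ 276038.400 → 276038.

frame 276038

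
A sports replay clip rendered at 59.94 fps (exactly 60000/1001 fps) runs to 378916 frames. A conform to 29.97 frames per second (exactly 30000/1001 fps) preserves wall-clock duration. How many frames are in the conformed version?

Target frames = source frames × (target rate / source rate) = 378916 × (30000/1001)/(60000/1001) = 378916 × 1/2 = 189458.

189458 frames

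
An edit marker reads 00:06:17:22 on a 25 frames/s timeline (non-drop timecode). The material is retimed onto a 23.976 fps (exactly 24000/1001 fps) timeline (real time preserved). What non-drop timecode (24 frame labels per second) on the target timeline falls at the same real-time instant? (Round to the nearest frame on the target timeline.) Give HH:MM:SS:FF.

Source frame index: (0×3600 + 6×60 + 17) × 25 + 22 = 9447.
Real time: 9447 / (25) = 9447/25 s.
Target frame: (9447/25) × (24000/1001) = 9069120/1001 ≈ 9060.060 → 9060.
At 24 labels/s: frame 9060 → 00:06:17:12.

00:06:17:12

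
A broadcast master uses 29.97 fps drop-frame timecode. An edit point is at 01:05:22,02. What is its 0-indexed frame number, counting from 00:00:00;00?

Complete 10-minute blocks: 6, each 17982 frames → 107892.
Remaining 5 whole minutes in the current block: 1800 + 4 × 1798 = 8992 frames.
Within the current minute: 22 × 30 + 2 − 2 = 660 (labels ;00/;01 skipped at this minute). Total = 107892 + 8992 + 660 = 117544.

117544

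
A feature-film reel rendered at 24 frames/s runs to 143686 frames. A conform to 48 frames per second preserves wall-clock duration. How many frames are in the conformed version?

287372 frames

Frames at target rate = 143686 × (48) / (24) = 287372.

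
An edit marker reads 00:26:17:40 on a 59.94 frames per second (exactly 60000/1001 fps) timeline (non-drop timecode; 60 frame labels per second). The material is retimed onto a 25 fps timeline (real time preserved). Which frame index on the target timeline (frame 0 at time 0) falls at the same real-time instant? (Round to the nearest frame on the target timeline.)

frame 39481

Source frame index: (0×3600 + 26×60 + 17) × 60 + 40 = 94660.
Real time: 94660 / (60000/1001) = 4737733/3000 s.
Target frame: (4737733/3000) × (25) = 4737733/120 ≈ 39481.108 → 39481.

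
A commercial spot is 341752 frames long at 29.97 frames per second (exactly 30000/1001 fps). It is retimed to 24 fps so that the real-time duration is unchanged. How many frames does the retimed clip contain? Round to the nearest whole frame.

Frames at target rate = 341752 × (24) / (30000/1001) = 171046876/625 ≈ 273675.002.
Nearest whole frame: 273675.

273675 frames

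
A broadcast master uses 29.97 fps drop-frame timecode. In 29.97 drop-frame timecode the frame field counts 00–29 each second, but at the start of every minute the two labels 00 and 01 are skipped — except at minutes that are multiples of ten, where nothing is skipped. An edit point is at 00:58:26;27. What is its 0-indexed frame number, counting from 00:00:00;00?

As if non-drop at 30 labels/s: (0 × 3600 + 58 × 60 + 26) × 30 + 27 = 105207.
Minute boundaries passed: 58; those not divisible by 10: 58 − 5 = 53; dropped labels = 2 × 53 = 106.
Actual frame index = 105207 − 106 = 105101.

105101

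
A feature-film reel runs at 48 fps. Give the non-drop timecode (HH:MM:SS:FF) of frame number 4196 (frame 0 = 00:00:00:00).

4196 ÷ 48 = 87 full seconds, remainder 20 frames.
87 s = 0 h 1 min 27 s.
Timecode: 00:01:27:20.

00:01:27:20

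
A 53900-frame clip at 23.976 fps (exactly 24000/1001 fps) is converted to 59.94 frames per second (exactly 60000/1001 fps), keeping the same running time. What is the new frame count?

Target frames = source frames × (target rate / source rate) = 53900 × (60000/1001)/(24000/1001) = 53900 × 5/2 = 134750.

134750 frames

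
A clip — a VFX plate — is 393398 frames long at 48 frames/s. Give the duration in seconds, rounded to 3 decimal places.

Running time = 393398 × 1/48 = 196699/24 s ≈ 8195.792 s.

8195.792 seconds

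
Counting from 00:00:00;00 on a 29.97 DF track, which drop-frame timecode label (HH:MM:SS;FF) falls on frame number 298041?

02:45:44;19

Ten DF minutes hold 17982 frames, so frame 298041 lies in block 16 (frames 287712–305693) with 10329 frames into that block.
The block's first minute is 1800 frames and the rest 1798 each; 10329 frames reaches minute 5, so 16 × 18 + 5 × 2 = 298 labels have been skipped so far.
Adding those back, label number 298041 + 298 = 298339 at 30 labels/s is 9944 s + 19 f = 2 h 45 min 44 s frame 19, i.e. 02:45:44;19.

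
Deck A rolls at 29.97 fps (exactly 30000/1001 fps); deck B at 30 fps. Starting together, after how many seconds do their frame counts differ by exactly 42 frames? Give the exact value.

1401.4 seconds

The gap grows by |30 − 30000/1001| = 30/1001 frames per second.
Time for a 42-frame gap: 42 ÷ (30/1001) = 1401.4 s.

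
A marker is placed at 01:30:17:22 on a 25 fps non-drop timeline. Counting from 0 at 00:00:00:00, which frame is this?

Total seconds to the label: (1 × 3600 + 30 × 60 + 17) = 5417.
Frame index = 5417 × 25 + 22 = 135447.

135447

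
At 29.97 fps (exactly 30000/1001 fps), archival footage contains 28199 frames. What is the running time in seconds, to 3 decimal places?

Running time = 28199 × 1001/30000 = 28227199/30000 s ≈ 940.907 s.

940.907 seconds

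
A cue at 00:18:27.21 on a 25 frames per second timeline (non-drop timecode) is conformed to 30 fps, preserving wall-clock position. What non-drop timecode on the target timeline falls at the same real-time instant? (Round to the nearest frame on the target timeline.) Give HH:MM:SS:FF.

00:18:27:25

Source frame index: (0×3600 + 18×60 + 27) × 25 + 21 = 27696.
Real time: 27696 / (25) = 27696/25 s.
Target frame: (27696/25) × (30) = 166176/5 ≈ 33235.200 → 33235.
At 30 labels/s: frame 33235 → 00:18:27:25.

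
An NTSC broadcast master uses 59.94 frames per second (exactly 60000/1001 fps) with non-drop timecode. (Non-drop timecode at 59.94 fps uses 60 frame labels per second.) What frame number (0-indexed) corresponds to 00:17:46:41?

Total seconds to the label: (0 × 3600 + 17 × 60 + 46) = 1066.
Frame index = 1066 × 60 + 41 = 64001.

64001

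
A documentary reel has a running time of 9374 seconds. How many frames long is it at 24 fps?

224976 frames

Frames = 9374 × 24 = 224976.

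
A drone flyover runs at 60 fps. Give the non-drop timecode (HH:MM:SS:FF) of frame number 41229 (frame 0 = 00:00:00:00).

00:11:27:09

41229 ÷ 60 = 687 full seconds, remainder 9 frames.
687 s = 0 h 11 min 27 s.
Timecode: 00:11:27:09.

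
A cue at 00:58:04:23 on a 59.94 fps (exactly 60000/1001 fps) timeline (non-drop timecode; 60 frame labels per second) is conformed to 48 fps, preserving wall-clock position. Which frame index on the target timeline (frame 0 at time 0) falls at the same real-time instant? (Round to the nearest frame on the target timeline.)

Source frame index: (0×3600 + 58×60 + 4) × 60 + 23 = 209063.
Real time: 209063 / (60000/1001) = 209272063/60000 s.
Target frame: (209272063/60000) × (48) = 209272063/1250 ≈ 167417.650 → 167418.

frame 167418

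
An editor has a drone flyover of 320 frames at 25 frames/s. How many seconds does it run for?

12.8 seconds

Running time = 320 / (25) = 12.8 s.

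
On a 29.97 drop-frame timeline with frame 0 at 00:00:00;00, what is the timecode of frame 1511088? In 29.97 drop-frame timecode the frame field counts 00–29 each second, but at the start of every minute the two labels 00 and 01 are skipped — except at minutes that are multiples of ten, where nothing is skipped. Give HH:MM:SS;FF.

Ten DF minutes hold 17982 frames, so frame 1511088 lies in block 84 (frames 1510488–1528469) with 600 frames into that block.
The block's first minute is 1800 frames and the rest 1798 each; 600 frames reaches minute 0, so 84 × 18 + 0 × 2 = 1512 labels have been skipped so far.
Adding those back, label number 1511088 + 1512 = 1512600 at 30 labels/s is 50420 s + 0 f = 14 h 0 min 20 s frame 0, i.e. 14:00:20;00.

14:00:20;00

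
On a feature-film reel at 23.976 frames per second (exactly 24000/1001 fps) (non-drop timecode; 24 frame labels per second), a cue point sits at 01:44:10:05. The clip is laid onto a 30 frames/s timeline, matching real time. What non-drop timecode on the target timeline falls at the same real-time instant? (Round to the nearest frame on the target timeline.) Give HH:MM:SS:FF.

01:44:16:14

Source frame index: (1×3600 + 44×60 + 10) × 24 + 5 = 150005.
Real time: 150005 / (24000/1001) = 30031001/4800 s.
Target frame: (30031001/4800) × (30) = 30031001/160 ≈ 187693.756 → 187694.
At 30 labels/s: frame 187694 → 01:44:16:14.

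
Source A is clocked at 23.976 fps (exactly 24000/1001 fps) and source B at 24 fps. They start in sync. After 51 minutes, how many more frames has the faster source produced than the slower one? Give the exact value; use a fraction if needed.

73440/1001 frames

51 min = 3060 s.
A emits 24000/1001 × 3060 = 73440000/1001 frames; B emits 24 × 3060 = 73440.
Difference = 73440/1001 frames (≈ 73.3666); B is ahead of A.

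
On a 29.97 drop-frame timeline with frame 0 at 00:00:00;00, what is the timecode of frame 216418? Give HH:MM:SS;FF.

Ten DF minutes hold 17982 frames, so frame 216418 lies in block 12 (frames 215784–233765) with 634 frames into that block.
The block's first minute is 1800 frames and the rest 1798 each; 634 frames reaches minute 0, so 12 × 18 + 0 × 2 = 216 labels have been skipped so far.
Adding those back, label number 216418 + 216 = 216634 at 30 labels/s is 7221 s + 4 f = 2 h 0 min 21 s frame 4, i.e. 02:00:21;04.

02:00:21;04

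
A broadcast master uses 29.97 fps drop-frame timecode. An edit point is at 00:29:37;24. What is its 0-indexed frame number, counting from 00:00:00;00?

53280

Complete 10-minute blocks: 2, each 17982 frames → 35964.
Remaining 9 whole minutes in the current block: 1800 + 8 × 1798 = 16184 frames.
Within the current minute: 37 × 30 + 24 − 2 = 1132 (labels ;00/;01 skipped at this minute). Total = 35964 + 16184 + 1132 = 53280.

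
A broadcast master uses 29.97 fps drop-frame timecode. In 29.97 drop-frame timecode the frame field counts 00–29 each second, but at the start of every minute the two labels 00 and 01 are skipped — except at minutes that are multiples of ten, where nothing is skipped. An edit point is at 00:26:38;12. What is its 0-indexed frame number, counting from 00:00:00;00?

47904

Complete 10-minute blocks: 2, each 17982 frames → 35964.
Remaining 6 whole minutes in the current block: 1800 + 5 × 1798 = 10790 frames.
Within the current minute: 38 × 30 + 12 − 2 = 1150 (labels ;00/;01 skipped at this minute). Total = 35964 + 10790 + 1150 = 47904.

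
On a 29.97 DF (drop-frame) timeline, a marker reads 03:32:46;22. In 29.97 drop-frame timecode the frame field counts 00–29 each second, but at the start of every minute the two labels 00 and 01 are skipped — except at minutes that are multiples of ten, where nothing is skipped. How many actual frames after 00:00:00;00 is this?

382620

As if non-drop at 30 labels/s: (3 × 3600 + 32 × 60 + 46) × 30 + 22 = 383002.
Minute boundaries passed: 212; those not divisible by 10: 212 − 21 = 191; dropped labels = 2 × 191 = 382.
Actual frame index = 383002 − 382 = 382620.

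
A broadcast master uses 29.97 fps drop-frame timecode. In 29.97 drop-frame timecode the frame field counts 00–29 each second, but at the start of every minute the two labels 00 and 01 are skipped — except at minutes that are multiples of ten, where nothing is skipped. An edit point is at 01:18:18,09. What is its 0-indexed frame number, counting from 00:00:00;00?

Complete 10-minute blocks: 7, each 17982 frames → 125874.
Remaining 8 whole minutes in the current block: 1800 + 7 × 1798 = 14386 frames.
Within the current minute: 18 × 30 + 9 − 2 = 547 (labels ;00/;01 skipped at this minute). Total = 125874 + 14386 + 547 = 140807.

140807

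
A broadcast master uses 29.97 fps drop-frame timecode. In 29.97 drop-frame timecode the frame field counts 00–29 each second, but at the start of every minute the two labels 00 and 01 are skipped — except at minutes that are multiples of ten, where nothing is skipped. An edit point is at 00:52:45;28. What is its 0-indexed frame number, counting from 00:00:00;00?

Complete 10-minute blocks: 5, each 17982 frames → 89910.
Remaining 2 whole minutes in the current block: 1800 + 1 × 1798 = 3598 frames.
Within the current minute: 45 × 30 + 28 − 2 = 1376 (labels ;00/;01 skipped at this minute). Total = 89910 + 3598 + 1376 = 94884.

94884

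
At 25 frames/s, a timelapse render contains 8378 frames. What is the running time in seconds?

Running time = 8378 / (25) = 335.12 s.

335.12 seconds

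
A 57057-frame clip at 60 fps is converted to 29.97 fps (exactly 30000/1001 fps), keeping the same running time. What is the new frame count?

28500 frames

Target frames = source frames × (target rate / source rate) = 57057 × (30000/1001)/(60) = 57057 × 500/1001 = 28500.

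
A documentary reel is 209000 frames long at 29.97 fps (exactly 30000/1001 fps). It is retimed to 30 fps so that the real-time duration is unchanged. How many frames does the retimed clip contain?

Target frames = source frames × (target rate / source rate) = 209000 × (30)/(30000/1001) = 209000 × 1001/1000 = 209209.

209209 frames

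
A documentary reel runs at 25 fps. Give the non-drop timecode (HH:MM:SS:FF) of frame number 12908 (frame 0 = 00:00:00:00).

12908 ÷ 25 = 516 full seconds, remainder 8 frames.
516 s = 0 h 8 min 36 s.
Timecode: 00:08:36:08.

00:08:36:08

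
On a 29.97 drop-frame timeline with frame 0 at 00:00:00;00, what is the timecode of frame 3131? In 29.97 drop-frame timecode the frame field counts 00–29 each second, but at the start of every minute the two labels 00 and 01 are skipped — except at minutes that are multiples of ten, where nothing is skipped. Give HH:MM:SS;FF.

00:01:44;13

Ten DF minutes hold 17982 frames, so frame 3131 lies in block 0 (frames 0–17981) with 3131 frames into that block.
The block's first minute is 1800 frames and the rest 1798 each; 3131 frames reaches minute 1, so 0 × 18 + 1 × 2 = 2 labels have been skipped so far.
Adding those back, label number 3131 + 2 = 3133 at 30 labels/s is 104 s + 13 f = 0 h 1 min 44 s frame 13, i.e. 00:01:44;13.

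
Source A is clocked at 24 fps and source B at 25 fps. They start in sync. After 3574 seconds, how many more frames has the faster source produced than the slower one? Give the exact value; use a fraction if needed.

3574 frames

A emits 24 × 3574 = 85776 frames; B emits 25 × 3574 = 89350.
Difference = 3574 frames; B is ahead of A.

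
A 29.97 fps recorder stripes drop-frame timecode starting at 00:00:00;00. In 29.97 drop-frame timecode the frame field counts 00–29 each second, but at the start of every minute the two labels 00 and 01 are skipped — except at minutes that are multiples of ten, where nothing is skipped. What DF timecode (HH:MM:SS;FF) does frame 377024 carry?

03:29:40;02

Ten DF minutes hold 17982 frames, so frame 377024 lies in block 20 (frames 359640–377621) with 17384 frames into that block.
The block's first minute is 1800 frames and the rest 1798 each; 17384 frames reaches minute 9, so 20 × 18 + 9 × 2 = 378 labels have been skipped so far.
Adding those back, label number 377024 + 378 = 377402 at 30 labels/s is 12580 s + 2 f = 3 h 29 min 40 s frame 2, i.e. 03:29:40;02.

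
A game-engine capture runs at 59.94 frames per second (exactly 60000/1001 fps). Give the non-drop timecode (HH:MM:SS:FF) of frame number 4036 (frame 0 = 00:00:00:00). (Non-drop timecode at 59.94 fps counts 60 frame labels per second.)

4036 ÷ 60 = 67 full seconds, remainder 16 frames.
67 s = 0 h 1 min 7 s.
Timecode: 00:01:07:16.

00:01:07:16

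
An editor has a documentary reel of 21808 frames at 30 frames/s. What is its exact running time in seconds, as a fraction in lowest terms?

Running time = 21808 ÷ (30) = 21808 × 1/30 = 10904/15 s.

10904/15 seconds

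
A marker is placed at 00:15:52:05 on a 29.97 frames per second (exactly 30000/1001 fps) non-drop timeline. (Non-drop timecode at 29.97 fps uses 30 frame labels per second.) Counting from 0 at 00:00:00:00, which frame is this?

28565

Total seconds to the label: (0 × 3600 + 15 × 60 + 52) = 952.
Frame index = 952 × 30 + 5 = 28565.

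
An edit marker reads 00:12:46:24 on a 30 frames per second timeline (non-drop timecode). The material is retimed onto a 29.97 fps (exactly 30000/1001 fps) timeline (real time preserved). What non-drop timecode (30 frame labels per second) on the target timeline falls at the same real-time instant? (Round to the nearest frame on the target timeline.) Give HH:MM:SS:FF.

00:12:46:01

Source frame index: (0×3600 + 12×60 + 46) × 30 + 24 = 23004.
Real time: 23004 / (30) = 3834/5 s.
Target frame: (3834/5) × (30000/1001) = 23004000/1001 ≈ 22981.019 → 22981.
At 30 labels/s: frame 22981 → 00:12:46:01.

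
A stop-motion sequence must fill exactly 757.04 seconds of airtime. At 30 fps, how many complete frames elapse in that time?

Frames = 757.04 × 30 = 113556/5 ≈ 22711.2000.
Complete frames: 22711.

22711 frames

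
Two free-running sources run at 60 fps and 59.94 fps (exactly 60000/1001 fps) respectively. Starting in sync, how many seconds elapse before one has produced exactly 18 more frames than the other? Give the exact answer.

300.3 seconds

The gap grows by |60000/1001 − 60| = 60/1001 frames per second.
Time for a 18-frame gap: 18 ÷ (60/1001) = 300.3 s.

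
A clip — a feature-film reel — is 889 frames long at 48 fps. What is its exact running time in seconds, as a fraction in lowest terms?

Running time = 889 ÷ (48) = 889 × 1/48 = 889/48 s.

889/48 seconds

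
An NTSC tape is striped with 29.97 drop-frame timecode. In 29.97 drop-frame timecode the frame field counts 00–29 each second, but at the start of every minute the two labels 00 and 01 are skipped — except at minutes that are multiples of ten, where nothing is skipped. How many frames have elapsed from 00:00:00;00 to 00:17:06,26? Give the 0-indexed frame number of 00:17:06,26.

30774

Complete 10-minute blocks: 1, each 17982 frames → 17982.
Remaining 7 whole minutes in the current block: 1800 + 6 × 1798 = 12588 frames.
Within the current minute: 6 × 30 + 26 − 2 = 204 (labels ;00/;01 skipped at this minute). Total = 17982 + 12588 + 204 = 30774.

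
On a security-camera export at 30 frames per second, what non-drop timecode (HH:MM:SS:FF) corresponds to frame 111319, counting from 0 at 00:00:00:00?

01:01:50:19

111319 ÷ 30 = 3710 full seconds, remainder 19 frames.
3710 s = 1 h 1 min 50 s.
Timecode: 01:01:50:19.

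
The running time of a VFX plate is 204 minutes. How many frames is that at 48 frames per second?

204 min = 12240 s.
Frames = 12240 × 48 = 587520.

587520 frames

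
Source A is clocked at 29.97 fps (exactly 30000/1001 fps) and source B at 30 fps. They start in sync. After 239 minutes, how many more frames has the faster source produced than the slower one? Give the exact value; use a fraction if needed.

430200/1001 frames

239 min = 14340 s.
A emits 30000/1001 × 14340 = 430200000/1001 frames; B emits 30 × 14340 = 430200.
Difference = 430200/1001 frames (≈ 429.7702); B is ahead of A.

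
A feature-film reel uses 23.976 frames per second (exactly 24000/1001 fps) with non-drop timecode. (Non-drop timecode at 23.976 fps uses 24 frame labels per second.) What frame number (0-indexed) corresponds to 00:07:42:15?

Total seconds to the label: (0 × 3600 + 7 × 60 + 42) = 462.
Frame index = 462 × 24 + 15 = 11103.

11103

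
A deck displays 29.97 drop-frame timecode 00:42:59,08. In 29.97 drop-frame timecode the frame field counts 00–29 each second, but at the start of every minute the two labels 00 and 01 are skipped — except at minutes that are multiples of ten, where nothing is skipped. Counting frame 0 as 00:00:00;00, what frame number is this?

As if non-drop at 30 labels/s: (0 × 3600 + 42 × 60 + 59) × 30 + 8 = 77378.
Minute boundaries passed: 42; those not divisible by 10: 42 − 4 = 38; dropped labels = 2 × 38 = 76.
Actual frame index = 77378 − 76 = 77302.

77302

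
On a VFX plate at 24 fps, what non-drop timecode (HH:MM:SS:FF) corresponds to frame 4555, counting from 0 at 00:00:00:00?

00:03:09:19

4555 ÷ 24 = 189 full seconds, remainder 19 frames.
189 s = 0 h 3 min 9 s.
Timecode: 00:03:09:19.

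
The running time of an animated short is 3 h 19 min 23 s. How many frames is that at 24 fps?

287112 frames

3 h 19 min 23 s = 11963 s.
Frames = 11963 × 24 = 287112.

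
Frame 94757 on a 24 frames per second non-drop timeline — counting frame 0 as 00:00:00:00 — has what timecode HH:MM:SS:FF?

01:05:48:05

94757 ÷ 24 = 3948 full seconds, remainder 5 frames.
3948 s = 1 h 5 min 48 s.
Timecode: 01:05:48:05.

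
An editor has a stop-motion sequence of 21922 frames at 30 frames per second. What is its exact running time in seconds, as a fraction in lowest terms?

10961/15 seconds

Running time = 21922 ÷ (30) = 21922 × 1/30 = 10961/15 s.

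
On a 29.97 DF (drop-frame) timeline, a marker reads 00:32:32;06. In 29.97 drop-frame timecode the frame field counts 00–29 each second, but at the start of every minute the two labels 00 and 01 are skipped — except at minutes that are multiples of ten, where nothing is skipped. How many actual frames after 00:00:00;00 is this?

Complete 10-minute blocks: 3, each 17982 frames → 53946.
Remaining 2 whole minutes in the current block: 1800 + 1 × 1798 = 3598 frames.
Within the current minute: 32 × 30 + 6 − 2 = 964 (labels ;00/;01 skipped at this minute). Total = 53946 + 3598 + 964 = 58508.

58508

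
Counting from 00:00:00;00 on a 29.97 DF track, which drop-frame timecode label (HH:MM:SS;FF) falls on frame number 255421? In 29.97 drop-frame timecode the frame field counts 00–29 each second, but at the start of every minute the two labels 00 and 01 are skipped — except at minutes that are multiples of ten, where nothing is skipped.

02:22:02;17

Each 10-minute DF block holds 10 × 60 × 30 − 9 × 2 = 17982 frames. 255421 ÷ 17982 → 14 full blocks, remainder 3673.
Within the partial block the first minute is 1800 frames and each further minute 1798, so 2 further minute boundaries passed. Total skipped labels = 18 × 14 + 2 × 2 = 256.
Non-drop label index = 255421 + 256 = 255677; at 30 labels/s that is 02:22:02:17, i.e. DF 02:22:02;17.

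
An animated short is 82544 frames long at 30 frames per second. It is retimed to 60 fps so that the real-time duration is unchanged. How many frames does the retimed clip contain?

Target frames = source frames × (target rate / source rate) = 82544 × (60)/(30) = 82544 × 2 = 165088.

165088 frames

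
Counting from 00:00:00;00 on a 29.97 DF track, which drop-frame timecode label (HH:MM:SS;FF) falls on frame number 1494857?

Ten DF minutes hold 17982 frames, so frame 1494857 lies in block 83 (frames 1492506–1510487) with 2351 frames into that block.
The block's first minute is 1800 frames and the rest 1798 each; 2351 frames reaches minute 1, so 83 × 18 + 1 × 2 = 1496 labels have been skipped so far.
Adding those back, label number 1494857 + 1496 = 1496353 at 30 labels/s is 49878 s + 13 f = 13 h 51 min 18 s frame 13, i.e. 13:51:18;13.

13:51:18;13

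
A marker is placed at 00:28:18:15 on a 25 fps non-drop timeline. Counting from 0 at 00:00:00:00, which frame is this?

42465

Total seconds to the label: (0 × 3600 + 28 × 60 + 18) = 1698.
Frame index = 1698 × 25 + 15 = 42465.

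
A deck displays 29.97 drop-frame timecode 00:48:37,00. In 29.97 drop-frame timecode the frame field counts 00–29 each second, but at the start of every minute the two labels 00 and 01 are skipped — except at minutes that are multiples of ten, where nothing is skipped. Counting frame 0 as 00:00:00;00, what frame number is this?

Complete 10-minute blocks: 4, each 17982 frames → 71928.
Remaining 8 whole minutes in the current block: 1800 + 7 × 1798 = 14386 frames.
Within the current minute: 37 × 30 + 0 − 2 = 1108 (labels ;00/;01 skipped at this minute). Total = 71928 + 14386 + 1108 = 87422.

87422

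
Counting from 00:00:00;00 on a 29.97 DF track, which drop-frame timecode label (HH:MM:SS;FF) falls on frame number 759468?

07:02:20;28

Ten DF minutes hold 17982 frames, so frame 759468 lies in block 42 (frames 755244–773225) with 4224 frames into that block.
The block's first minute is 1800 frames and the rest 1798 each; 4224 frames reaches minute 2, so 42 × 18 + 2 × 2 = 760 labels have been skipped so far.
Adding those back, label number 759468 + 760 = 760228 at 30 labels/s is 25340 s + 28 f = 7 h 2 min 20 s frame 28, i.e. 07:02:20;28.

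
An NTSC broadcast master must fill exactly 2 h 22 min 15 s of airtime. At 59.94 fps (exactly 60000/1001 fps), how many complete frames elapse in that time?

511588 frames

2 h 22 min 15 s = 8535 s.
Frames = 8535 × 60000/1001 = 512100000/1001 ≈ 511588.4116.
Complete frames: 511588.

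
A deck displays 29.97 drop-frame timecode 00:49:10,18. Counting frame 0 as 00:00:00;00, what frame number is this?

Complete 10-minute blocks: 4, each 17982 frames → 71928.
Remaining 9 whole minutes in the current block: 1800 + 8 × 1798 = 16184 frames.
Within the current minute: 10 × 30 + 18 − 2 = 316 (labels ;00/;01 skipped at this minute). Total = 71928 + 16184 + 316 = 88428.

88428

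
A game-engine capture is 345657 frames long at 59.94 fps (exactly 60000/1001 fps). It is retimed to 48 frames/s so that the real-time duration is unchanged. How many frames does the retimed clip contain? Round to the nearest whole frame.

Frames at target rate = 345657 × (48) / (60000/1001) = 346002657/1250 ≈ 276802.126.
Nearest whole frame: 276802.

276802 frames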